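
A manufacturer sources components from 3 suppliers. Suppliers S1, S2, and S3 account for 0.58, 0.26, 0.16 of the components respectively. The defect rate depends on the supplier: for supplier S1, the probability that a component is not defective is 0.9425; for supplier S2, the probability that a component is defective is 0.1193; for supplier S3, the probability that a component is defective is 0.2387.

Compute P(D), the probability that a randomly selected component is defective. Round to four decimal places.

P(D) ≈ 0.1026

P(D|S1) = 1 − 0.9425 = 0.0575.
P(D) = P(D|S1)·P(S1) + P(D|S2)·P(S2) + P(D|S3)·P(S3)
      = 0.0575·0.58 + 0.1193·0.26 + 0.2387·0.16
      = 0.03335 + 0.031018 + 0.038192 = 0.10256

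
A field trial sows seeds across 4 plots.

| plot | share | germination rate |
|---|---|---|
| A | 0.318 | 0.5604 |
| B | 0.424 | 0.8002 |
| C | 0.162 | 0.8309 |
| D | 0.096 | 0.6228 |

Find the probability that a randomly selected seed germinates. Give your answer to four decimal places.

P(G) ≈ 0.7119

P(G) = P(G|A)·P(A) + P(G|B)·P(B) + P(G|C)·P(C) + P(G|D)·P(D)
      = 0.5604·0.318 + 0.8002·0.424 + 0.8309·0.162 + 0.6228·0.096
      = 0.1782072 + 0.3392848 + 0.1346058 + 0.0597888 = 0.7118866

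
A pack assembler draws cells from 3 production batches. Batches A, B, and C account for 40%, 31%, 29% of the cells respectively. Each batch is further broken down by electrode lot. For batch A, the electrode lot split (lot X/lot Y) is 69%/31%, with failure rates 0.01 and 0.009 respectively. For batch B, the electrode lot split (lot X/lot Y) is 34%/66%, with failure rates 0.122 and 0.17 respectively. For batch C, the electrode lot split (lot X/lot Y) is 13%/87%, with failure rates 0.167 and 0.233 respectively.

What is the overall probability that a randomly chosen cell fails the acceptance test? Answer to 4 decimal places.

P(F|A) = 0.69·0.01 + 0.31·0.009 = 0.0069 + 0.00279 = 0.00969
P(F|B) = 0.34·0.122 + 0.66·0.17 = 0.04148 + 0.1122 = 0.15368
P(F|C) = 0.13·0.167 + 0.87·0.233 = 0.02171 + 0.20271 = 0.22442
Then overall,
P(F) = 0.4·0.00969 + 0.31·0.15368 + 0.29·0.22442
      = 0.003876 + 0.0476408 + 0.0650818 = 0.1165986

P(F) ≈ 0.1166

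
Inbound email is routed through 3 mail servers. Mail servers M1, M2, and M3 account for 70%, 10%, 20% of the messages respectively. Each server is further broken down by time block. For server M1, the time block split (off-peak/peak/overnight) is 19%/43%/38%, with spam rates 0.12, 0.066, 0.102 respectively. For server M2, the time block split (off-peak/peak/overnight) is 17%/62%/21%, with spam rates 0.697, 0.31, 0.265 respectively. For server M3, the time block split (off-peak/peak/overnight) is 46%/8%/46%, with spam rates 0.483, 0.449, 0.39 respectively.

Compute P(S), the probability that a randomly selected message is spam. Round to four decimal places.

P(S) ≈ 0.1871

P(S|M1) = 0.19·0.12 + 0.43·0.066 + 0.38·0.102 = 0.0228 + 0.02838 + 0.03876 = 0.08994
P(S|M2) = 0.17·0.697 + 0.62·0.31 + 0.21·0.265 = 0.11849 + 0.1922 + 0.05565 = 0.36634
P(S|M3) = 0.46·0.483 + 0.08·0.449 + 0.46·0.39 = 0.22218 + 0.03592 + 0.1794 = 0.4375
Then overall,
P(S) = 0.7·0.08994 + 0.1·0.36634 + 0.2·0.4375
      = 0.062958 + 0.036634 + 0.0875 = 0.187092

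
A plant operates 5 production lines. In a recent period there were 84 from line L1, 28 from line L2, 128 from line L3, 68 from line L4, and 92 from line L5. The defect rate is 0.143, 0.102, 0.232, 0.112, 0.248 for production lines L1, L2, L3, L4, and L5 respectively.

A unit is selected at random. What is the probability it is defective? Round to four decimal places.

Total: 84 + 28 + 128 + 68 + 92 = 400.
P(L1) = 84/400 = 0.21. P(L2) = 28/400 = 0.07. P(L3) = 128/400 = 0.32. P(L4) = 68/400 = 0.17. P(L5) = 92/400 = 0.23.
P(D) = P(D|L1)·P(L1) + P(D|L2)·P(L2) + P(D|L3)·P(L3) + P(D|L4)·P(L4) + P(D|L5)·P(L5)
      = 0.143·0.21 + 0.102·0.07 + 0.232·0.32 + 0.112·0.17 + 0.248·0.23
      = 0.03003 + 0.00714 + 0.07424 + 0.01904 + 0.05704 = 0.18749

P(D) ≈ 0.1875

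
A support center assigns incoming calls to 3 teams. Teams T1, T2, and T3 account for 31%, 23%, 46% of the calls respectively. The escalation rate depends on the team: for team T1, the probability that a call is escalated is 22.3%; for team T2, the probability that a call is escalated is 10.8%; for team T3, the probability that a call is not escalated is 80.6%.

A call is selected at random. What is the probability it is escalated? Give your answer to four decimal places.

P(E|T3) = 1 − 0.806 = 0.194.
By the law of total probability,
P(E) = P(E|T1)·P(T1) + P(E|T2)·P(T2) + P(E|T3)·P(T3)
      = 0.223·0.31 + 0.108·0.23 + 0.194·0.46
      = 0.06913 + 0.02484 + 0.08924 = 0.18321

0.1832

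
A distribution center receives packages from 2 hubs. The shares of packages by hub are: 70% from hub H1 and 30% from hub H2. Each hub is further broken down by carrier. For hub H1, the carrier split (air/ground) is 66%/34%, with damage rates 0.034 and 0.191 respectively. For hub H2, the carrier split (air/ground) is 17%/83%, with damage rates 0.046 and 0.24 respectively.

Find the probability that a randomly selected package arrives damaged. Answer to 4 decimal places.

P(D|H1) = 0.66·0.034 + 0.34·0.191 = 0.02244 + 0.06494 = 0.08738
P(D|H2) = 0.17·0.046 + 0.83·0.24 = 0.00782 + 0.1992 = 0.20702
Then overall,
P(D) = 0.7·0.08738 + 0.3·0.20702
      = 0.061166 + 0.062106 = 0.123272

0.1233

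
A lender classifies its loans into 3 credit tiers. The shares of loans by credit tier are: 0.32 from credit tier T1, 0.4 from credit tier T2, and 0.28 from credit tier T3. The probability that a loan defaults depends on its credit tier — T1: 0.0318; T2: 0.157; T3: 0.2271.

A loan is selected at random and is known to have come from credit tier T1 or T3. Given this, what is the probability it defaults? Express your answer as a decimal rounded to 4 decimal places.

Let S = {T1, T3}.
P(S) = 0.32 + 0.28 = 0.6.
P(D ∩ S) = 0.0318·0.32 + 0.2271·0.28 = 0.010176 + 0.063588 = 0.073764.
P(D | S) = 0.073764 / 0.6 = 0.122940…

0.1229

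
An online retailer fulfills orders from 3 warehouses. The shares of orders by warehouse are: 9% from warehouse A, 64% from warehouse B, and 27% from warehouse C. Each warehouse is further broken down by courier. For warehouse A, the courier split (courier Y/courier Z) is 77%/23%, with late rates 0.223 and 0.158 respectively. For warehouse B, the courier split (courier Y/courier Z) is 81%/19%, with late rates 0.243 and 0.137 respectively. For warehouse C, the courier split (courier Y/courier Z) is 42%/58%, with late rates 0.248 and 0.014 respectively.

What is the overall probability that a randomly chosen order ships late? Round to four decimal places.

P(L|A) = 0.77·0.223 + 0.23·0.158 = 0.17171 + 0.03634 = 0.20805
P(L|B) = 0.81·0.243 + 0.19·0.137 = 0.19683 + 0.02603 = 0.22286
P(L|C) = 0.42·0.248 + 0.58·0.014 = 0.10416 + 0.00812 = 0.11228
Then overall,
P(L) = 0.09·0.20805 + 0.64·0.22286 + 0.27·0.11228
      = 0.0187245 + 0.1426304 + 0.0303156 = 0.1916705

P(L) ≈ 0.1917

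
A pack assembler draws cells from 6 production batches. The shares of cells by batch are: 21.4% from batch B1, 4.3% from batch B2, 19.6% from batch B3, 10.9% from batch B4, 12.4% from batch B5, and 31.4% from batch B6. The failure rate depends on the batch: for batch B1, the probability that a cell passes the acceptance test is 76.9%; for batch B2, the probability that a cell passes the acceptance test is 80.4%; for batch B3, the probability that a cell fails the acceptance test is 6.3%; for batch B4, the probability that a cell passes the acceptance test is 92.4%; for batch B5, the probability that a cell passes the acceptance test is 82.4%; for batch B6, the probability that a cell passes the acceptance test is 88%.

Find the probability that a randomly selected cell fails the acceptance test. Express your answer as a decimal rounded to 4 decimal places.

P(F|B1) = 1 − 0.769 = 0.231.
P(F|B2) = 1 − 0.804 = 0.196.
P(F|B4) = 1 − 0.924 = 0.076.
P(F|B5) = 1 − 0.824 = 0.176.
P(F|B6) = 1 − 0.88 = 0.12.
Summing over the partition,
P(F) = P(F|B1)·P(B1) + P(F|B2)·P(B2) + P(F|B3)·P(B3) + P(F|B4)·P(B4) + P(F|B5)·P(B5) + P(F|B6)·P(B6)
      = 0.231·0.214 + 0.196·0.043 + 0.063·0.196 + 0.076·0.109 + 0.176·0.124 + 0.12·0.314
      = 0.049434 + 0.008428 + 0.012348 + 0.008284 + 0.021824 + 0.03768 = 0.137998

P(F) ≈ 0.1380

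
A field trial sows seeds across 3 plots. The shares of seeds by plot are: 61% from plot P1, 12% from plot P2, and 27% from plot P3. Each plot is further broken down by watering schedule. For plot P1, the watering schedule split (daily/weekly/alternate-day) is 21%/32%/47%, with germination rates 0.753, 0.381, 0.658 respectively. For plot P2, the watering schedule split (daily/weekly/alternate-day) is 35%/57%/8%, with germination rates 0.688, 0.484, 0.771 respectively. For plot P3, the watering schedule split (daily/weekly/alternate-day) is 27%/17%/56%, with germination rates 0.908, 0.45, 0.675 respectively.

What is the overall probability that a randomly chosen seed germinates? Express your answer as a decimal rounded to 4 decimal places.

0.6178

P(G|P1) = 0.21·0.753 + 0.32·0.381 + 0.47·0.658 = 0.15813 + 0.12192 + 0.30926 = 0.58931
P(G|P2) = 0.35·0.688 + 0.57·0.484 + 0.08·0.771 = 0.2408 + 0.27588 + 0.06168 = 0.57836
P(G|P3) = 0.27·0.908 + 0.17·0.45 + 0.56·0.675 = 0.24516 + 0.0765 + 0.378 = 0.69966
Then overall,
P(G) = 0.61·0.58931 + 0.12·0.57836 + 0.27·0.69966
      = 0.3594791 + 0.0694032 + 0.1889082 = 0.6177905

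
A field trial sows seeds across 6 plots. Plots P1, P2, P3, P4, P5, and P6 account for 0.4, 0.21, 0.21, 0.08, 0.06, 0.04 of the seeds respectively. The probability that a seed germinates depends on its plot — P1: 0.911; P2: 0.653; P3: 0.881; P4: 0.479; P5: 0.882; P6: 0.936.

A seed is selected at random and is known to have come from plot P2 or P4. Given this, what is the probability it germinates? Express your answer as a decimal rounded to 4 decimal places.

P(G|S) ≈ 0.6050

Let S = {P2, P4}.
P(S) = 0.21 + 0.08 = 0.29.
P(G ∩ S) = 0.653·0.21 + 0.479·0.08 = 0.13713 + 0.03832 = 0.17545.
P(G | S) = 0.17545 / 0.29 = 0.605000…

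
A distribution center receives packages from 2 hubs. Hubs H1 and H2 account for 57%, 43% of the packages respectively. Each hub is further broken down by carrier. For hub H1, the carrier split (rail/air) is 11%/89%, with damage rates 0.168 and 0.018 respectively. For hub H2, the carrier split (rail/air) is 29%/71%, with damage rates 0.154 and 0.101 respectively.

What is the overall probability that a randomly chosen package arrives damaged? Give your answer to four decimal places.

0.0697

P(D|H1) = 0.11·0.168 + 0.89·0.018 = 0.01848 + 0.01602 = 0.0345
P(D|H2) = 0.29·0.154 + 0.71·0.101 = 0.04466 + 0.07171 = 0.11637
Then overall,
P(D) = 0.57·0.0345 + 0.43·0.11637
      = 0.019665 + 0.0500391 = 0.0697041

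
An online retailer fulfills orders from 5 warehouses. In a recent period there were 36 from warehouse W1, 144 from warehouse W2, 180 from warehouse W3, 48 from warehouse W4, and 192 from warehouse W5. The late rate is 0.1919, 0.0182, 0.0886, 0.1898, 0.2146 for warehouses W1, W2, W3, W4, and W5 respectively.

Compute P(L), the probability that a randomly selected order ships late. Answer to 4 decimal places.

P(L) ≈ 0.1263

Total: 36 + 144 + 180 + 48 + 192 = 600.
P(W1) = 36/600 = 0.06. P(W2) = 144/600 = 0.24. P(W3) = 180/600 = 0.3. P(W4) = 48/600 = 0.08. P(W5) = 192/600 = 0.32.
P(L) = P(L|W1)·P(W1) + P(L|W2)·P(W2) + P(L|W3)·P(W3) + P(L|W4)·P(W4) + P(L|W5)·P(W5)
      = 0.1919·0.06 + 0.0182·0.24 + 0.0886·0.3 + 0.1898·0.08 + 0.2146·0.32
      = 0.011514 + 0.004368 + 0.02658 + 0.015184 + 0.068672 = 0.126318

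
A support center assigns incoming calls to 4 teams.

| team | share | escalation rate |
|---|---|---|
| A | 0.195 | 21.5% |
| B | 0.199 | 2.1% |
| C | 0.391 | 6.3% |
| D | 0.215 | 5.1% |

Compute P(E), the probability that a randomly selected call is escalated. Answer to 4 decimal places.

0.0817

P(E) = P(E|A)·P(A) + P(E|B)·P(B) + P(E|C)·P(C) + P(E|D)·P(D)
      = 0.215·0.195 + 0.021·0.199 + 0.063·0.391 + 0.051·0.215
      = 0.041925 + 0.004179 + 0.024633 + 0.010965 = 0.081702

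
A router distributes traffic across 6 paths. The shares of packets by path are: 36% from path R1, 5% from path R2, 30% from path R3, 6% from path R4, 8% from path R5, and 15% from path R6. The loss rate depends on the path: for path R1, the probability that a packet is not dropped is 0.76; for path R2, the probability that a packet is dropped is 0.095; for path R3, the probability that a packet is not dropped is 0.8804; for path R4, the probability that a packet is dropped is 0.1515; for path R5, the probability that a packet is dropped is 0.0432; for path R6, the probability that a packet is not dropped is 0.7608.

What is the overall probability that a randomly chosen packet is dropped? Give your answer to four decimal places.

P(L|R1) = 1 − 0.76 = 0.24.
P(L|R3) = 1 − 0.8804 = 0.1196.
P(L|R6) = 1 − 0.7608 = 0.2392.
By the law of total probability,
P(L) = P(L|R1)·P(R1) + P(L|R2)·P(R2) + P(L|R3)·P(R3) + P(L|R4)·P(R4) + P(L|R5)·P(R5) + P(L|R6)·P(R6)
      = 0.24·0.36 + 0.095·0.05 + 0.1196·0.3 + 0.1515·0.06 + 0.0432·0.08 + 0.2392·0.15
      = 0.0864 + 0.00475 + 0.03588 + 0.00909 + 0.003456 + 0.03588 = 0.175456

P(L) ≈ 0.1755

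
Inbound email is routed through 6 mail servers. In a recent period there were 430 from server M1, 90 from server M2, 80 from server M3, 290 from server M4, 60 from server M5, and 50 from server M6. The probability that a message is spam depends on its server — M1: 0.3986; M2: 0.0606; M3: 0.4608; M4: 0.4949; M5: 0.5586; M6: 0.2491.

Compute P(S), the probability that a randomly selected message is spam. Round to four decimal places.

Total: 430 + 90 + 80 + 290 + 60 + 50 = 1000.
P(M1) = 430/1000 = 0.43. P(M2) = 90/1000 = 0.09. P(M3) = 80/1000 = 0.08. P(M4) = 290/1000 = 0.29. P(M5) = 60/1000 = 0.06. P(M6) = 50/1000 = 0.05.
By the law of total probability,
P(S) = P(S|M1)·P(M1) + P(S|M2)·P(M2) + P(S|M3)·P(M3) + P(S|M4)·P(M4) + P(S|M5)·P(M5) + P(S|M6)·P(M6)
      = 0.3986·0.43 + 0.0606·0.09 + 0.4608·0.08 + 0.4949·0.29 + 0.5586·0.06 + 0.2491·0.05
      = 0.171398 + 0.005454 + 0.036864 + 0.143521 + 0.033516 + 0.012455 = 0.403208

P(S) ≈ 0.4032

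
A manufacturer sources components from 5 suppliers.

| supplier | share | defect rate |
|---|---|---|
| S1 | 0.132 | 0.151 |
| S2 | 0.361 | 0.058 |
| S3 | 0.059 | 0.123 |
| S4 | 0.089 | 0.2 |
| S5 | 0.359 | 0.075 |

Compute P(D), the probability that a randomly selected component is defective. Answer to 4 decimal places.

Summing over the partition,
P(D) = P(D|S1)·P(S1) + P(D|S2)·P(S2) + P(D|S3)·P(S3) + P(D|S4)·P(S4) + P(D|S5)·P(S5)
      = 0.151·0.132 + 0.058·0.361 + 0.123·0.059 + 0.2·0.089 + 0.075·0.359
      = 0.019932 + 0.020938 + 0.007257 + 0.0178 + 0.026925 = 0.092852

0.0929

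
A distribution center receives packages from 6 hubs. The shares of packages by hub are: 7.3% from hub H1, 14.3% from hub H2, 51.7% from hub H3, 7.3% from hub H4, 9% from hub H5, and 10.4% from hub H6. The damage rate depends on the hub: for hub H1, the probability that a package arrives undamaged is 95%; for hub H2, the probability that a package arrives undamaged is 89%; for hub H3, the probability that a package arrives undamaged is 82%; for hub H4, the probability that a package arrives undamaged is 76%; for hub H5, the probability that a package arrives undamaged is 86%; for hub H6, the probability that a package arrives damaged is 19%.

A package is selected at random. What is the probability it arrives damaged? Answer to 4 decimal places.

0.1623

P(D|H1) = 1 − 0.95 = 0.05.
P(D|H2) = 1 − 0.89 = 0.11.
P(D|H3) = 1 − 0.82 = 0.18.
P(D|H4) = 1 − 0.76 = 0.24.
P(D|H5) = 1 − 0.86 = 0.14.
Using total probability over the partition,
P(D) = P(D|H1)·P(H1) + P(D|H2)·P(H2) + P(D|H3)·P(H3) + P(D|H4)·P(H4) + P(D|H5)·P(H5) + P(D|H6)·P(H6)
      = 0.05·0.073 + 0.11·0.143 + 0.18·0.517 + 0.24·0.073 + 0.14·0.09 + 0.19·0.104
      = 0.00365 + 0.01573 + 0.09306 + 0.01752 + 0.0126 + 0.01976 = 0.16232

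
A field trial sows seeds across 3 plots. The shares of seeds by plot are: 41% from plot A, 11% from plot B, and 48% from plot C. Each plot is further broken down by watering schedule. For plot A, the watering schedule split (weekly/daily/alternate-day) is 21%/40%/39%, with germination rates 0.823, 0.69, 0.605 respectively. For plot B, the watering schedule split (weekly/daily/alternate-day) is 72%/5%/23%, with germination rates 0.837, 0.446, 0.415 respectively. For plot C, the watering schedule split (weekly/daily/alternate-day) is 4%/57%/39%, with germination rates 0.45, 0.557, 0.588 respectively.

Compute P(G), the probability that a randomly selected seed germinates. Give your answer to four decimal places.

P(G|A) = 0.21·0.823 + 0.4·0.69 + 0.39·0.605 = 0.17283 + 0.276 + 0.23595 = 0.68478
P(G|B) = 0.72·0.837 + 0.05·0.446 + 0.23·0.415 = 0.60264 + 0.0223 + 0.09545 = 0.72039
P(G|C) = 0.04·0.45 + 0.57·0.557 + 0.39·0.588 = 0.018 + 0.31749 + 0.22932 = 0.56481
Then overall,
P(G) = 0.41·0.68478 + 0.11·0.72039 + 0.48·0.56481
      = 0.2807598 + 0.0792429 + 0.2711088 = 0.6311115

0.6311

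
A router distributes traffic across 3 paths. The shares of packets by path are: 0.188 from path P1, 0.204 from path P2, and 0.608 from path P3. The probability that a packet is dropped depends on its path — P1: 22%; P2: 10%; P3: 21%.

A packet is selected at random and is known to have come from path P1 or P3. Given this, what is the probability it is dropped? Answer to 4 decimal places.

P(L|S) ≈ 0.2124

Let S = {P1, P3}.
P(S) = 0.188 + 0.608 = 0.796.
P(L ∩ S) = 0.22·0.188 + 0.21·0.608 = 0.04136 + 0.12768 = 0.16904.
P(L | S) = 0.16904 / 0.796 = 0.212362…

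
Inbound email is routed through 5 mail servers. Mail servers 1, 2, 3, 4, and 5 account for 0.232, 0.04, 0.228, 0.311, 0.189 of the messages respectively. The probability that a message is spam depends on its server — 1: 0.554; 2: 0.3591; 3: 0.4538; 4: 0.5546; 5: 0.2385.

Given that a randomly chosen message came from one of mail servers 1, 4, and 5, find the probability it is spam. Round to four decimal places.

0.4728

Let J = {1, 4, 5}.
P(J) = 0.232 + 0.311 + 0.189 = 0.732.
P(S ∩ J) = 0.554·0.232 + 0.5546·0.311 + 0.2385·0.189 = 0.128528 + 0.1724806 + 0.0450765 = 0.3460851.
P(S | J) = 0.3460851 / 0.732 = 0.472794…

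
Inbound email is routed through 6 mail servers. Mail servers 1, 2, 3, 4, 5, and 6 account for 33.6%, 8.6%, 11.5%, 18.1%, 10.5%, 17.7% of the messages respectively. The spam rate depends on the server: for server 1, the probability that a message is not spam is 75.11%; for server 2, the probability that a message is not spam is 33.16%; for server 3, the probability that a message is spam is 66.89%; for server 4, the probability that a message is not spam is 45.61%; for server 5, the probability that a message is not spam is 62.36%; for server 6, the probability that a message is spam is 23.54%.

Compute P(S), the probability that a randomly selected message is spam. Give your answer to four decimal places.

P(S) ≈ 0.3977

P(S|1) = 1 − 0.7511 = 0.2489.
P(S|2) = 1 − 0.3316 = 0.6684.
P(S|4) = 1 − 0.4561 = 0.5439.
P(S|5) = 1 − 0.6236 = 0.3764.
P(S) = P(S|1)·P(1) + P(S|2)·P(2) + P(S|3)·P(3) + P(S|4)·P(4) + P(S|5)·P(5) + P(S|6)·P(6)
      = 0.2489·0.336 + 0.6684·0.086 + 0.6689·0.115 + 0.5439·0.181 + 0.3764·0.105 + 0.2354·0.177
      = 0.0836304 + 0.0574824 + 0.0769235 + 0.0984459 + 0.039522 + 0.0416658 = 0.39767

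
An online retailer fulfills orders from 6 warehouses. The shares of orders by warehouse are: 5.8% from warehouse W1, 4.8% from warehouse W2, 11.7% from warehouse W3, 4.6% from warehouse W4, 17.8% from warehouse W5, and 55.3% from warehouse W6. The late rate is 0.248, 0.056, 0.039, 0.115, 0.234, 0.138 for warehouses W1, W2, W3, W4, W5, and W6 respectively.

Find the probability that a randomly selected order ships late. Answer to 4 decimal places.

Using total probability over the partition,
P(L) = P(L|W1)·P(W1) + P(L|W2)·P(W2) + P(L|W3)·P(W3) + P(L|W4)·P(W4) + P(L|W5)·P(W5) + P(L|W6)·P(W6)
      = 0.248·0.058 + 0.056·0.048 + 0.039·0.117 + 0.115·0.046 + 0.234·0.178 + 0.138·0.553
      = 0.014384 + 0.002688 + 0.004563 + 0.00529 + 0.041652 + 0.076314 = 0.144891

P(L) ≈ 0.1449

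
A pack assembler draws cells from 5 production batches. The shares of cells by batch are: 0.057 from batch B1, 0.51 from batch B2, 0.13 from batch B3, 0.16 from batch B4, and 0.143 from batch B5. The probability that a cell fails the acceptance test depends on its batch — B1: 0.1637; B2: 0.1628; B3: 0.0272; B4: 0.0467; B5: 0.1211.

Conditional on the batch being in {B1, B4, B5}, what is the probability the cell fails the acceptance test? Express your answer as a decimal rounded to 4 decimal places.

Let S = {B1, B4, B5}.
P(S) = 0.057 + 0.16 + 0.143 = 0.36.
P(F ∩ S) = 0.1637·0.057 + 0.0467·0.16 + 0.1211·0.143 = 0.0093309 + 0.007472 + 0.0173173 = 0.0341202.
P(F | S) = 0.0341202 / 0.36 = 0.094778…

0.0948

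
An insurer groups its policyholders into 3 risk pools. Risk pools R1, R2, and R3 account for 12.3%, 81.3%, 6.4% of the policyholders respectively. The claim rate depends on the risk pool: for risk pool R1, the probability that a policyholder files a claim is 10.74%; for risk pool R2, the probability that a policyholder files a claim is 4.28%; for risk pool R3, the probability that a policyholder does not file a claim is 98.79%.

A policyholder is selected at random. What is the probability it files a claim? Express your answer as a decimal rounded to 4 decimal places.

P(C) ≈ 0.0488

P(C|R3) = 1 − 0.9879 = 0.0121.
By the law of total probability,
P(C) = P(C|R1)·P(R1) + P(C|R2)·P(R2) + P(C|R3)·P(R3)
      = 0.1074·0.123 + 0.0428·0.813 + 0.0121·0.064
      = 0.0132102 + 0.0347964 + 0.0007744 = 0.048781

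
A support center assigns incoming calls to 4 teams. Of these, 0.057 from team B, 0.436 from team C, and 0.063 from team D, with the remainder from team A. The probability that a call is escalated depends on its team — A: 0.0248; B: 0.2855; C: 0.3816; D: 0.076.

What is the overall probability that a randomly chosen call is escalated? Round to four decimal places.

0.1985

P(A) = 1 − (0.057 + 0.436 + 0.063) = 0.444.
Summing over the partition,
P(E) = P(E|A)·P(A) + P(E|B)·P(B) + P(E|C)·P(C) + P(E|D)·P(D)
      = 0.0248·0.444 + 0.2855·0.057 + 0.3816·0.436 + 0.076·0.063
      = 0.0110112 + 0.0162735 + 0.1663776 + 0.004788 = 0.1984503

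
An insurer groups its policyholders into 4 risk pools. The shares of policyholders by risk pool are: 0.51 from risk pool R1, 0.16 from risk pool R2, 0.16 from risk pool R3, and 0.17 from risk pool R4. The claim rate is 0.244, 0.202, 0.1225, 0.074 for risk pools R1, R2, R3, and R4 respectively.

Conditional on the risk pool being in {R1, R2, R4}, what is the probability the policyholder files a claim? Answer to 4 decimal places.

0.2016

Let S = {R1, R2, R4}.
P(S) = 0.51 + 0.16 + 0.17 = 0.84.
P(C ∩ S) = 0.244·0.51 + 0.202·0.16 + 0.074·0.17 = 0.12444 + 0.03232 + 0.01258 = 0.16934.
P(C | S) = 0.16934 / 0.84 = 0.201595…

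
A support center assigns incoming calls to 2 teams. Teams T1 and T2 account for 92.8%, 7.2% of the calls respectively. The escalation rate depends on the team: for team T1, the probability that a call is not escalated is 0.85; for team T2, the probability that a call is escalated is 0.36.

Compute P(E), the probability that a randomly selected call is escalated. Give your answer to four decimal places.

0.1651

P(E|T1) = 1 − 0.85 = 0.15.
P(E) = P(E|T1)·P(T1) + P(E|T2)·P(T2)
      = 0.15·0.928 + 0.36·0.072
      = 0.1392 + 0.02592 = 0.16512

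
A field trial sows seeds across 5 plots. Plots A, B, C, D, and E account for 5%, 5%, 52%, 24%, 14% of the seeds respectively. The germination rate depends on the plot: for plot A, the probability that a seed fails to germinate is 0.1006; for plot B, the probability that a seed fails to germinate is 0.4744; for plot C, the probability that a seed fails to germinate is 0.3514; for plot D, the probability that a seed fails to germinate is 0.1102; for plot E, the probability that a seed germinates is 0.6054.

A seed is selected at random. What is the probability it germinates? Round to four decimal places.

P(G|A) = 1 − 0.1006 = 0.8994.
P(G|B) = 1 − 0.4744 = 0.5256.
P(G|C) = 1 − 0.3514 = 0.6486.
P(G|D) = 1 − 0.1102 = 0.8898.
Summing over the partition,
P(G) = P(G|A)·P(A) + P(G|B)·P(B) + P(G|C)·P(C) + P(G|D)·P(D) + P(G|E)·P(E)
      = 0.8994·0.05 + 0.5256·0.05 + 0.6486·0.52 + 0.8898·0.24 + 0.6054·0.14
      = 0.04497 + 0.02628 + 0.337272 + 0.213552 + 0.084756 = 0.70683

P(G) ≈ 0.7068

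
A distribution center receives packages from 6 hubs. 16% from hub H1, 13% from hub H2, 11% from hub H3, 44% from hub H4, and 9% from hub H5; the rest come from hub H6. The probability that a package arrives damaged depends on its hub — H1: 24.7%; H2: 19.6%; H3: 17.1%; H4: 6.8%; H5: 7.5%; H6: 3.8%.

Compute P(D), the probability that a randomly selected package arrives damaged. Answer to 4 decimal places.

P(H6) = 1 − (0.16 + 0.13 + 0.11 + 0.44 + 0.09) = 0.07.
P(D) = P(D|H1)·P(H1) + P(D|H2)·P(H2) + P(D|H3)·P(H3) + P(D|H4)·P(H4) + P(D|H5)·P(H5) + P(D|H6)·P(H6)
      = 0.247·0.16 + 0.196·0.13 + 0.171·0.11 + 0.068·0.44 + 0.075·0.09 + 0.038·0.07
      = 0.03952 + 0.02548 + 0.01881 + 0.02992 + 0.00675 + 0.00266 = 0.12314

0.1231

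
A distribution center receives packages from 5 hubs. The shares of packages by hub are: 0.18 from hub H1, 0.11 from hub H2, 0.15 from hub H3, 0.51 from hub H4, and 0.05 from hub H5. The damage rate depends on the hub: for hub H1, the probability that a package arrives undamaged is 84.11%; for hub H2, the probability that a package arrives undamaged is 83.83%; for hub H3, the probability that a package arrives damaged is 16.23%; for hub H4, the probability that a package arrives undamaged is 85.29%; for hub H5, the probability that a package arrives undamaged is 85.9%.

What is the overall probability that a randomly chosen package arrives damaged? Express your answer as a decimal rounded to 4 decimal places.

P(D) ≈ 0.1528

P(D|H1) = 1 − 0.8411 = 0.1589.
P(D|H2) = 1 − 0.8383 = 0.1617.
P(D|H4) = 1 − 0.8529 = 0.1471.
P(D|H5) = 1 − 0.859 = 0.141.
Summing over the partition,
P(D) = P(D|H1)·P(H1) + P(D|H2)·P(H2) + P(D|H3)·P(H3) + P(D|H4)·P(H4) + P(D|H5)·P(H5)
      = 0.1589·0.18 + 0.1617·0.11 + 0.1623·0.15 + 0.1471·0.51 + 0.141·0.05
      = 0.028602 + 0.017787 + 0.024345 + 0.075021 + 0.00705 = 0.152805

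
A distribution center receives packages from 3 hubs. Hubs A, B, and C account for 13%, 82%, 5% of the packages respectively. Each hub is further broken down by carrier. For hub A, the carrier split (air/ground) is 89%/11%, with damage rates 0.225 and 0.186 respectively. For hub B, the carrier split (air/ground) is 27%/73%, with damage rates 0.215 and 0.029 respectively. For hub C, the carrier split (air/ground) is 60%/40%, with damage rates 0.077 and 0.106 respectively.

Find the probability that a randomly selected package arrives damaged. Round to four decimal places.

P(D) ≈ 0.0981

P(D|A) = 0.89·0.225 + 0.11·0.186 = 0.20025 + 0.02046 = 0.22071
P(D|B) = 0.27·0.215 + 0.73·0.029 = 0.05805 + 0.02117 = 0.07922
P(D|C) = 0.6·0.077 + 0.4·0.106 = 0.0462 + 0.0424 = 0.0886
Then overall,
P(D) = 0.13·0.22071 + 0.82·0.07922 + 0.05·0.0886
      = 0.0286923 + 0.0649604 + 0.00443 = 0.0980827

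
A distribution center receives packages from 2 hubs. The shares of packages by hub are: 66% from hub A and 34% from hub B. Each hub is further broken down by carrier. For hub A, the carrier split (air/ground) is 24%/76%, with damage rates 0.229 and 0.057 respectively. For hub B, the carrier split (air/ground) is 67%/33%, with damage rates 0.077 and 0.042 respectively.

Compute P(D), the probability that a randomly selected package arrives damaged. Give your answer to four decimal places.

P(D) ≈ 0.0871

P(D|A) = 0.24·0.229 + 0.76·0.057 = 0.05496 + 0.04332 = 0.09828
P(D|B) = 0.67·0.077 + 0.33·0.042 = 0.05159 + 0.01386 = 0.06545
Then overall,
P(D) = 0.66·0.09828 + 0.34·0.06545
      = 0.0648648 + 0.022253 = 0.0871178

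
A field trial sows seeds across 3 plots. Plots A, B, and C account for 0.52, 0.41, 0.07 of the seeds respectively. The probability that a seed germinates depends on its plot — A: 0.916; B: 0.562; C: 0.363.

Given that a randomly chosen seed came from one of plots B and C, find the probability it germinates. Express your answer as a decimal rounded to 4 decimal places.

P(G|S) ≈ 0.5330

Let S = {B, C}.
P(S) = 0.41 + 0.07 = 0.48.
P(G ∩ S) = 0.562·0.41 + 0.363·0.07 = 0.23042 + 0.02541 = 0.25583.
P(G | S) = 0.25583 / 0.48 = 0.532979…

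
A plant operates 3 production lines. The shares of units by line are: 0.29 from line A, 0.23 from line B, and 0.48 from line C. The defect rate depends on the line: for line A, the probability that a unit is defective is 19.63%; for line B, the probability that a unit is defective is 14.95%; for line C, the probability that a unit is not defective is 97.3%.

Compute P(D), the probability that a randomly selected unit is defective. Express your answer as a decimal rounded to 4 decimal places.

P(D|C) = 1 − 0.973 = 0.027.
Using total probability over the partition,
P(D) = P(D|A)·P(A) + P(D|B)·P(B) + P(D|C)·P(C)
      = 0.1963·0.29 + 0.1495·0.23 + 0.027·0.48
      = 0.056927 + 0.034385 + 0.01296 = 0.104272

0.1043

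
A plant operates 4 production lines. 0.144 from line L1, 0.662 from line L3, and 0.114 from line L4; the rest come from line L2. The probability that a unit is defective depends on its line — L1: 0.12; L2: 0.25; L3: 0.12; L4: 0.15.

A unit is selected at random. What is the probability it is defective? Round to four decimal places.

P(L2) = 1 − (0.144 + 0.662 + 0.114) = 0.08.
By the law of total probability,
P(D) = P(D|L1)·P(L1) + P(D|L2)·P(L2) + P(D|L3)·P(L3) + P(D|L4)·P(L4)
      = 0.12·0.144 + 0.25·0.08 + 0.12·0.662 + 0.15·0.114
      = 0.01728 + 0.02 + 0.07944 + 0.0171 = 0.13382

0.1338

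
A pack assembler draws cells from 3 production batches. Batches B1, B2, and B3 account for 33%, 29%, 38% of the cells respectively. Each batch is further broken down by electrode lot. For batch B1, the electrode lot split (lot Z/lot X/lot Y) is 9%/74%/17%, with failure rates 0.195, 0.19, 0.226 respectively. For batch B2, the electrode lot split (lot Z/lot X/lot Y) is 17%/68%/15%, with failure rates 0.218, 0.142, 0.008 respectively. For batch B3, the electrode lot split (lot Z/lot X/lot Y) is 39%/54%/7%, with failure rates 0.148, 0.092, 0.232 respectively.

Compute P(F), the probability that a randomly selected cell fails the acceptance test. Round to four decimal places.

P(F|B1) = 0.09·0.195 + 0.74·0.19 + 0.17·0.226 = 0.01755 + 0.1406 + 0.03842 = 0.19657
P(F|B2) = 0.17·0.218 + 0.68·0.142 + 0.15·0.008 = 0.03706 + 0.09656 + 0.0012 = 0.13482
P(F|B3) = 0.39·0.148 + 0.54·0.092 + 0.07·0.232 = 0.05772 + 0.04968 + 0.01624 = 0.12364
By total probability over the outer partition,
P(F) = 0.33·0.19657 + 0.29·0.13482 + 0.38·0.12364
      = 0.0648681 + 0.0390978 + 0.0469832 = 0.1509491

P(F) ≈ 0.1509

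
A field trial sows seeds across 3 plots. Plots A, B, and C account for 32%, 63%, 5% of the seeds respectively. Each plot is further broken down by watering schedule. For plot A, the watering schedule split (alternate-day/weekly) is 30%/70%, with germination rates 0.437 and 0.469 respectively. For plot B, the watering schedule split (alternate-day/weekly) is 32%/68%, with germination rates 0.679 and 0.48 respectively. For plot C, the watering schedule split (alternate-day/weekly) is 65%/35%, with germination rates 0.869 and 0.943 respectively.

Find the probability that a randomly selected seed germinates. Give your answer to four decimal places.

0.5343

P(G|A) = 0.3·0.437 + 0.7·0.469 = 0.1311 + 0.3283 = 0.4594
P(G|B) = 0.32·0.679 + 0.68·0.48 = 0.21728 + 0.3264 = 0.54368
P(G|C) = 0.65·0.869 + 0.35·0.943 = 0.56485 + 0.33005 = 0.8949
Then overall,
P(G) = 0.32·0.4594 + 0.63·0.54368 + 0.05·0.8949
      = 0.147008 + 0.3425184 + 0.044745 = 0.5342714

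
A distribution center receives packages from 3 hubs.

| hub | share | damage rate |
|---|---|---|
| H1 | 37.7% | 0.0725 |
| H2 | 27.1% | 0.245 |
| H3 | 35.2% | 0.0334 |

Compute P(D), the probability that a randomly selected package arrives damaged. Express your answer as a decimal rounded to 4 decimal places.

P(D) ≈ 0.1055

P(D) = P(D|H1)·P(H1) + P(D|H2)·P(H2) + P(D|H3)·P(H3)
      = 0.0725·0.377 + 0.245·0.271 + 0.0334·0.352
      = 0.0273325 + 0.066395 + 0.0117568 = 0.1054843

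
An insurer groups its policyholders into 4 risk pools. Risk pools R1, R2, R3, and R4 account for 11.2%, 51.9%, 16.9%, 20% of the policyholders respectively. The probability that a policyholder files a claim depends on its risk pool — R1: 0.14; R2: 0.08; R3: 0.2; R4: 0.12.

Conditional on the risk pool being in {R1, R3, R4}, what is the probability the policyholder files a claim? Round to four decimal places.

P(C|S) ≈ 0.1528

Let S = {R1, R3, R4}.
P(S) = 0.112 + 0.169 + 0.2 = 0.481.
P(C ∩ S) = 0.14·0.112 + 0.2·0.169 + 0.12·0.2 = 0.01568 + 0.0338 + 0.024 = 0.07348.
P(C | S) = 0.07348 / 0.481 = 0.152765…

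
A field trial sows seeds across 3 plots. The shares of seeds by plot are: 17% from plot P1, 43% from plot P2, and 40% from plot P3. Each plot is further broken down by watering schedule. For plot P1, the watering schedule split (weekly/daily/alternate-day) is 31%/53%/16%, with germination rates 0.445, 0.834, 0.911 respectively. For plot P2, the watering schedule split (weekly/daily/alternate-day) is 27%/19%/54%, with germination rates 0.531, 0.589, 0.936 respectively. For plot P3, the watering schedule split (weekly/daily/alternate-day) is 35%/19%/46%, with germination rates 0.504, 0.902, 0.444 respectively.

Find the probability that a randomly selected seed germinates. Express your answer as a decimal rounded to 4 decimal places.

P(G|P1) = 0.31·0.445 + 0.53·0.834 + 0.16·0.911 = 0.13795 + 0.44202 + 0.14576 = 0.72573
P(G|P2) = 0.27·0.531 + 0.19·0.589 + 0.54·0.936 = 0.14337 + 0.11191 + 0.50544 = 0.76072
P(G|P3) = 0.35·0.504 + 0.19·0.902 + 0.46·0.444 = 0.1764 + 0.17138 + 0.20424 = 0.55202
Then overall,
P(G) = 0.17·0.72573 + 0.43·0.76072 + 0.4·0.55202
      = 0.1233741 + 0.3271096 + 0.220808 = 0.6712917

P(G) ≈ 0.6713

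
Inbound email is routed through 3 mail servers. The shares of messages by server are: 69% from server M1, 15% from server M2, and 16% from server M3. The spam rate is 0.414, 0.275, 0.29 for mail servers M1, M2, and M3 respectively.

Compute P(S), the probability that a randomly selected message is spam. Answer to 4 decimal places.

0.3733

Using total probability over the partition,
P(S) = P(S|M1)·P(M1) + P(S|M2)·P(M2) + P(S|M3)·P(M3)
      = 0.414·0.69 + 0.275·0.15 + 0.29·0.16
      = 0.28566 + 0.04125 + 0.0464 = 0.37331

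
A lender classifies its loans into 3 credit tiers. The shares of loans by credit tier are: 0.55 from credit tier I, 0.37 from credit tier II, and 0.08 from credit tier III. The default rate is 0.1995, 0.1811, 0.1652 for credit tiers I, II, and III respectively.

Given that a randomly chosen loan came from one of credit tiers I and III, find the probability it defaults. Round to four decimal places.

0.1951

Let S = {I, III}.
P(S) = 0.55 + 0.08 = 0.63.
P(D ∩ S) = 0.1995·0.55 + 0.1652·0.08 = 0.109725 + 0.013216 = 0.122941.
P(D | S) = 0.122941 / 0.63 = 0.195144…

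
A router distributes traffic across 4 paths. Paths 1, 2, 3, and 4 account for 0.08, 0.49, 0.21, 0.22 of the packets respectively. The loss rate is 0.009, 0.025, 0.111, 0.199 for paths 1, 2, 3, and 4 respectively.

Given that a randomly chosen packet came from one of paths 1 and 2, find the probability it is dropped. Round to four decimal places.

0.0228

Let S = {1, 2}.
P(S) = 0.08 + 0.49 = 0.57.
P(L ∩ S) = 0.009·0.08 + 0.025·0.49 = 0.00072 + 0.01225 = 0.01297.
P(L | S) = 0.01297 / 0.57 = 0.022754…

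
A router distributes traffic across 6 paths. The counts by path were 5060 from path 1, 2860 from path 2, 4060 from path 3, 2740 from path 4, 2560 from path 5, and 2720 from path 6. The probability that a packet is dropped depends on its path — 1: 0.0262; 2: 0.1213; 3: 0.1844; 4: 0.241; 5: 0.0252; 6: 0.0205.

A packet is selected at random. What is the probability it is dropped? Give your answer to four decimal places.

Total: 5060 + 2860 + 4060 + 2740 + 2560 + 2720 = 20000.
P(1) = 5060/20000 = 0.253. P(2) = 2860/20000 = 0.143. P(3) = 4060/20000 = 0.203. P(4) = 2740/20000 = 0.137. P(5) = 2560/20000 = 0.128. P(6) = 2720/20000 = 0.136.
P(L) = P(L|1)·P(1) + P(L|2)·P(2) + P(L|3)·P(3) + P(L|4)·P(4) + P(L|5)·P(5) + P(L|6)·P(6)
      = 0.0262·0.253 + 0.1213·0.143 + 0.1844·0.203 + 0.241·0.137 + 0.0252·0.128 + 0.0205·0.136
      = 0.0066286 + 0.0173459 + 0.0374332 + 0.033017 + 0.0032256 + 0.002788 = 0.1004383

0.1004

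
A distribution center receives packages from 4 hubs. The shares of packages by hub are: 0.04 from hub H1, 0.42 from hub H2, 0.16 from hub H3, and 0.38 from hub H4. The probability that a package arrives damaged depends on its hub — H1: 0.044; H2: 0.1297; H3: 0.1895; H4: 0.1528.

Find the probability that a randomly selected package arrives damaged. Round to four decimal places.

P(D) = P(D|H1)·P(H1) + P(D|H2)·P(H2) + P(D|H3)·P(H3) + P(D|H4)·P(H4)
      = 0.044·0.04 + 0.1297·0.42 + 0.1895·0.16 + 0.1528·0.38
      = 0.00176 + 0.054474 + 0.03032 + 0.058064 = 0.144618

0.1446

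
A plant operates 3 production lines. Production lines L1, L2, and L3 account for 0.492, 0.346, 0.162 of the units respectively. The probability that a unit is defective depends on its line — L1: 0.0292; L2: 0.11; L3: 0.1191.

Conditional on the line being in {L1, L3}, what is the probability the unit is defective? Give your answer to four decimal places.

Let S = {L1, L3}.
P(S) = 0.492 + 0.162 = 0.654.
P(D ∩ S) = 0.0292·0.492 + 0.1191·0.162 = 0.0143664 + 0.0192942 = 0.0336606.
P(D | S) = 0.0336606 / 0.654 = 0.051469…

P(D|S) ≈ 0.0515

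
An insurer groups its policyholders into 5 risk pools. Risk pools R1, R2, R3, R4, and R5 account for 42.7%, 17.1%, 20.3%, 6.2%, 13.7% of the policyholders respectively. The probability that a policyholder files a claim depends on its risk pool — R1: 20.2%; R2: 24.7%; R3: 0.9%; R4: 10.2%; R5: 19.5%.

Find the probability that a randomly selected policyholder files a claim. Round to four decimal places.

Using total probability over the partition,
P(C) = P(C|R1)·P(R1) + P(C|R2)·P(R2) + P(C|R3)·P(R3) + P(C|R4)·P(R4) + P(C|R5)·P(R5)
      = 0.202·0.427 + 0.247·0.171 + 0.009·0.203 + 0.102·0.062 + 0.195·0.137
      = 0.086254 + 0.042237 + 0.001827 + 0.006324 + 0.026715 = 0.163357

0.1634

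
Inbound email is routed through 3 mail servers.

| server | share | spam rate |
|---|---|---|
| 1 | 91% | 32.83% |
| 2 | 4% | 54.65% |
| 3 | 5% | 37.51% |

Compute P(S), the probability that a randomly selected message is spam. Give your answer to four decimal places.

P(S) = P(S|1)·P(1) + P(S|2)·P(2) + P(S|3)·P(3)
      = 0.3283·0.91 + 0.5465·0.04 + 0.3751·0.05
      = 0.298753 + 0.02186 + 0.018755 = 0.339368

P(S) ≈ 0.3394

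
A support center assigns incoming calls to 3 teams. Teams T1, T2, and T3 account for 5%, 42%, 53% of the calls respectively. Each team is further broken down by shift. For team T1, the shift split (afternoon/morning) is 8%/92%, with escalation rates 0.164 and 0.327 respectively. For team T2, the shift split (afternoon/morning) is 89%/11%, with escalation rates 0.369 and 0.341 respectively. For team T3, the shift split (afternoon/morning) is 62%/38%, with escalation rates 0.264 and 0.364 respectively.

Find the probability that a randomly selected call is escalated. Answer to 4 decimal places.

P(E|T1) = 0.08·0.164 + 0.92·0.327 = 0.01312 + 0.30084 = 0.31396
P(E|T2) = 0.89·0.369 + 0.11·0.341 = 0.32841 + 0.03751 = 0.36592
P(E|T3) = 0.62·0.264 + 0.38·0.364 = 0.16368 + 0.13832 = 0.302
By total probability over the outer partition,
P(E) = 0.05·0.31396 + 0.42·0.36592 + 0.53·0.302
      = 0.015698 + 0.1536864 + 0.16006 = 0.3294444

P(E) ≈ 0.3294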